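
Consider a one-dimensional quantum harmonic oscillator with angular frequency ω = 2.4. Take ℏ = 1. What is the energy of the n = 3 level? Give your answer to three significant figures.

The oscillator eigenvalues are E_n = ℏω(n + ½), so E_3 = 2.4 × 3.5 = 8.400.

E = 8.40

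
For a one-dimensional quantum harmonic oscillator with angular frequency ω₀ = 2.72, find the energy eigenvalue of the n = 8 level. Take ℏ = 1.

The oscillator eigenvalues are E_n = ℏω₀(n + ½), so E_8 = 2.72 × 8.5 = 23.12.

E = 23.1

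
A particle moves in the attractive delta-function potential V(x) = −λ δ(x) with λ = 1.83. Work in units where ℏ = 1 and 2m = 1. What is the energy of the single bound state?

For x ≠ 0 the bound state is ψ ∝ e^{−κ|x|}; integrating the TISE across the delta gives the cusp condition 2κ = 2mλ/ℏ², so κ = 0.9150.
Then E = −ℏ²κ²/(2m) = −mλ²/(2ℏ²) = -0.8372.

E = -0.837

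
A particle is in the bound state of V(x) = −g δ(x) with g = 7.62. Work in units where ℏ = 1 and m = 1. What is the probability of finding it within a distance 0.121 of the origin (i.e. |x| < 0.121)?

P = 0.842

The normalised bound state is ψ = √κ e^{−κ|x|} with κ = mg/ℏ² = 7.620.
P(|x| < d) = ∫_{−d}^{d} κ e^{−2κ|x|} dx = 1 − e^{−2κd} = 1 − e^{−1.844} = 0.8418.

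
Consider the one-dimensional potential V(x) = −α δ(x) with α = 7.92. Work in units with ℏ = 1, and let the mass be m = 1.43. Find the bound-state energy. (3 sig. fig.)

E = -44.8

The bound state is ψ(x) = √κ e^{−κ|x|}. The derivative jump ψ'(0⁺) − ψ'(0⁻) = −(2mα/ℏ²)ψ(0) fixes κ = mα/ℏ² = 11.33.
Then E = −ℏ²κ²/(2m) = −mα²/(2ℏ²) = -44.85.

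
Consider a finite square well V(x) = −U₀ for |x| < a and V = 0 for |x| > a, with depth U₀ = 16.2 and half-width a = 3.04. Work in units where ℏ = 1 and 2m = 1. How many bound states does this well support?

The dimensionless depth is z₀ = a√(2mU₀)/ℏ = 3.04 × √(16.20) = 12.24.
The even/odd transcendental equations gain one root per π/2 in z₀, giving N = 1 + ⌊2z₀/π⌋ = 1 + ⌊7.790⌋ = 8.

N = 8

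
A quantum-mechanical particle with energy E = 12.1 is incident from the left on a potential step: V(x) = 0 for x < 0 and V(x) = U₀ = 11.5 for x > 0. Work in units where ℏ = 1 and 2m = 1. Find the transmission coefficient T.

T = 0.596

The wavenumbers are k₁ = √(2mE)/ℏ = 3.479 on the left and k₂ = √(2m(E − U₀))/ℏ = 0.7746 on the right.
Continuity of ψ and ψ′ at the step yields the reflection amplitude r = (k₁ − k₂)/(k₁ + k₂) = 0.6357; thus R = |r|² = 0.4042, T = 0.5958.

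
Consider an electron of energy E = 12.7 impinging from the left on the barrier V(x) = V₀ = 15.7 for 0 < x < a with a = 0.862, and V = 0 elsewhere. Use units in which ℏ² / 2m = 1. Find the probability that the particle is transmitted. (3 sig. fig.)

Since E < V₀ the interior solution is evanescent with decay constant κ = √(2m(V₀ − E))/ℏ = 1.732.
κa = 1.493, sinh(κa) = 2.113.
The exact tunnelling result is T⁻¹ = 1 + V₀² sinh²(κa) / [4E(V₀ − E)] = 8.221, so T = 0.122.

T = 0.122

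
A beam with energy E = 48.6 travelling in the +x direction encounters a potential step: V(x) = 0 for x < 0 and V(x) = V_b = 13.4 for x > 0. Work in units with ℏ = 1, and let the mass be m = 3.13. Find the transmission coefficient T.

On each side the TISE gives plane waves with k = √(2m(E − V))/ℏ: k₁ = √(2·3.13·48.6) = 17.44, k₂ = √(2·3.13·35.2) = 14.84.
Matching ψ and ψ′ at x = 0 gives r = (k₁ − k₂)/(k₁ + k₂), so R = r² = 0.006475 and T = 1 − R = 0.9935.

T = 0.994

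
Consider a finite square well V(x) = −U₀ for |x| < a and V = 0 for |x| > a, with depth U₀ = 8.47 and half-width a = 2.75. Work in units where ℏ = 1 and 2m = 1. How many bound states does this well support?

Define the well-strength parameter z₀ = (a/ℏ)√(2mU₀) = 2.75 × √(2·0.5·8.47) = 8.003.
The even/odd transcendental equations gain one root per π/2 in z₀, giving N = 1 + ⌊2z₀/π⌋ = 1 + ⌊5.095⌋ = 6.

N = 6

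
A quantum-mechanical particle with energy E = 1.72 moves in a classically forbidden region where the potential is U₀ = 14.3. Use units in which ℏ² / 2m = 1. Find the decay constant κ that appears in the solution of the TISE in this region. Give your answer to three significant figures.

Since E < U₀ the TISE in this region is ψ'' = κ²ψ with κ = √(2m(U₀ − E))/ℏ.
κ = √(2 × 0.5 × 12.58) = 3.547.

κ = 3.55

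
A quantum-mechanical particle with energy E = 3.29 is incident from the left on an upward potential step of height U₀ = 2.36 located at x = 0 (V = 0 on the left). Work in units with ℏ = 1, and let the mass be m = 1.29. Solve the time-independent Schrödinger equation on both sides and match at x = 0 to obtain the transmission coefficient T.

T = 0.907

On each side the TISE gives plane waves with k = √(2m(E − V))/ℏ: k₁ = √(2·1.29·3.29) = 2.913, k₂ = √(2·1.29·0.93) = 1.549.
Continuity of ψ and ψ′ at the step yields the reflection amplitude r = (k₁ − k₂)/(k₁ + k₂) = 0.3058; thus R = |r|² = 0.09349, T = 0.9065.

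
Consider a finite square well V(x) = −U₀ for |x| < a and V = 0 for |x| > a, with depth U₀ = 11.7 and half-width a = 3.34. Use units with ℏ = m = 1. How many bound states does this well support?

N = 11

The dimensionless depth is z₀ = a√(2mU₀)/ℏ = 3.34 × √(23.40) = 16.16.
The even/odd transcendental equations gain one root per π/2 in z₀, giving N = 1 + ⌊2z₀/π⌋ = 1 + ⌊10.29⌋ = 11.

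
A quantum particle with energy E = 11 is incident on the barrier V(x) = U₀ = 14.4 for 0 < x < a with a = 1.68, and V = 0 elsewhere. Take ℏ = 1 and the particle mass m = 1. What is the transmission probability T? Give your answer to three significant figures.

T = 0.000452

Since E < U₀ the interior solution is evanescent with decay constant κ = √(2m(U₀ − E))/ℏ = 2.608.
κa = 4.381, sinh(κa) = 39.95.
Matching ψ, ψ′ at both faces gives T = [1 + U₀² sinh²(κa) / (4E(U₀ − E))]⁻¹ = 1/2213 = 0.000452.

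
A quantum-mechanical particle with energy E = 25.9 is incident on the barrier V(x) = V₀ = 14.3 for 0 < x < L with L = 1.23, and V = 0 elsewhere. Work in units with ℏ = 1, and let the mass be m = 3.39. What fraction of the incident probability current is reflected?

E > V₀: inside the barrier k₂ = √(2m(E − V₀))/ℏ = 8.868, k₂L = 10.91.
Matching at both interfaces gives T⁻¹ = 1 + V₀² sin²(k₂L) / [4E(E − V₀)] = 1.169, hence T = 0.856.
R = 1 − T = 0.144.

R = 0.144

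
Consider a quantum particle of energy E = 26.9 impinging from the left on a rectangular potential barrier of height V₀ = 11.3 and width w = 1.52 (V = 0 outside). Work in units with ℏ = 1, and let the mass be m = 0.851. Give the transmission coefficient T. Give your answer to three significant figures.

T = 0.929

E > V₀: inside the barrier k₂ = √(2m(E − V₀))/ℏ = 5.153, k₂w = 7.832.
T = [1 + V₀² sin²(k₂w) / (4E(E − V₀))]⁻¹ = 1/1.076 = 0.929.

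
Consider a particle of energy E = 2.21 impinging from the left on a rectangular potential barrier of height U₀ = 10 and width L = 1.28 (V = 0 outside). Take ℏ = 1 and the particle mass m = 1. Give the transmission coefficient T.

T = 0.000113

Since E < U₀ the interior solution is evanescent with decay constant κ = √(2m(U₀ − E))/ℏ = 3.947.
κL = 5.052, sinh(κL) = 78.19.
Matching ψ, ψ′ at both faces gives T = [1 + U₀² sinh²(κL) / (4E(U₀ − E))]⁻¹ = 1/8879 = 0.000113.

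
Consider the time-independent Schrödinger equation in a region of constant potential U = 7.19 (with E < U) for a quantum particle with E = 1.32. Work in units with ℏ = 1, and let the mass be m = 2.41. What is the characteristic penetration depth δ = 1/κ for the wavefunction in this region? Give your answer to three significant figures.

δ = 0.188

Since E < U the TISE in this region is ψ'' = κ²ψ with κ = √(2m(U − E))/ℏ.
κ = √(2 × 2.41 × 5.87) = 5.319. The penetration depth is δ = 1/κ = 0.188.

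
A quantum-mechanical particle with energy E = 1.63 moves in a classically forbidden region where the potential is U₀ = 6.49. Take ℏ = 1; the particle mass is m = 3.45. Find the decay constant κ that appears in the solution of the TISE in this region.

Since E < U₀ the TISE in this region is ψ'' = κ²ψ with κ = √(2m(U₀ − E))/ℏ.
κ = √(2 × 3.45 × 4.86) = 5.791.

κ = 5.79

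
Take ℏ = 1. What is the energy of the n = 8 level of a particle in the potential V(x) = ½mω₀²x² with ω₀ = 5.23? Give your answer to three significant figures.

Using E_n = (n + ½)ℏω₀: E_8 = 8.5 × 5.23 = 44.46.

E = 44.5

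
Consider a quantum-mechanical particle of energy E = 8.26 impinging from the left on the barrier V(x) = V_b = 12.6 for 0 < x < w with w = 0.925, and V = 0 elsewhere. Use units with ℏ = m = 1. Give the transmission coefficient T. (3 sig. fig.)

T = 0.0154

Since E < V_b the interior solution is evanescent with decay constant κ = √(2m(V_b − E))/ℏ = 2.946.
κw = 2.725, sinh(κw) = 7.597.
The exact tunnelling result is T⁻¹ = 1 + V_b² sinh²(κw) / [4E(V_b − E)] = 64.90, so T = 0.0154.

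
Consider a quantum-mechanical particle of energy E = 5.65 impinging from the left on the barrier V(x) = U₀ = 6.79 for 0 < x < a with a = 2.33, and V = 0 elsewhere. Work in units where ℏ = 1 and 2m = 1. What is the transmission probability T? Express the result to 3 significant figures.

E < U₀: inside the barrier ψ ∝ e^{±κx} with κ = √(2m(U₀ − E))/ℏ = 1.068.
κa = 2.488, sinh(κa) = 5.976.
The exact tunnelling result is T⁻¹ = 1 + U₀² sinh²(κa) / [4E(U₀ − E)] = 64.90, so T = 0.0154.

T = 0.0154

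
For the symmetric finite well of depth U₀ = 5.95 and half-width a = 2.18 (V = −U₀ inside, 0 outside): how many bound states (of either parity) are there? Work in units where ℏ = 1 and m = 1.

Define the well-strength parameter z₀ = (a/ℏ)√(2mU₀) = 2.18 × √(2·1·5.95) = 7.520.
A new bound state (alternating even/odd) appears each time z₀ passes a multiple of π/2, so N = ⌊2z₀/π⌋ + 1 = ⌊4.788⌋ + 1 = 5.

N = 5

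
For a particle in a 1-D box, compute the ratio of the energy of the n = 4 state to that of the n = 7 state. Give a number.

Since E_n ∝ n², the ratio is (4/7)² = 0.326531.

0.326531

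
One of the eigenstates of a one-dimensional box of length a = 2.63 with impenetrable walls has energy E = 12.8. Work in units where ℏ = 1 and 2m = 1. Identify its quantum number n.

For an infinite well E_n = n²π²ℏ²/(2ma²), so n = (a/πℏ)√(2mE).
n = (2.63/π) × √(2 × 0.5 × 12.8) = 2.995 → n = 3.

n = 3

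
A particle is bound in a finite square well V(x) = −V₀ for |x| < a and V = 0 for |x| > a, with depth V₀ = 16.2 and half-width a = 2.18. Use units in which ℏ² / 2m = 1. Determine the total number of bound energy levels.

The dimensionless depth is z₀ = a√(2mV₀)/ℏ = 2.18 × √(16.20) = 8.774.
The even/odd transcendental equations gain one root per π/2 in z₀, giving N = 1 + ⌊2z₀/π⌋ = 1 + ⌊5.586⌋ = 6.

N = 6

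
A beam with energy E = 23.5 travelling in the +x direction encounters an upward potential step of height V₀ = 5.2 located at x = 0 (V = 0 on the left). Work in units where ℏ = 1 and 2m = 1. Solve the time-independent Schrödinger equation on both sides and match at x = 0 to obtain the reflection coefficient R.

R = 0.00390

On each side the TISE gives plane waves with k = √(2m(E − V))/ℏ: k₁ = √(2·½·23.5) = 4.848, k₂ = √(2·½·18.3) = 4.278.
Matching ψ and ψ′ at x = 0 gives r = (k₁ − k₂)/(k₁ + k₂), so R = r² = 0.003899 and T = 1 − R = 0.9961.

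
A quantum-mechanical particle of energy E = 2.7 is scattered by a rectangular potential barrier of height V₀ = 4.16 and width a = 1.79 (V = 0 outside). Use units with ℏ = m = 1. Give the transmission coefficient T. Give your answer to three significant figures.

T = 0.00800

E < V₀: inside the barrier ψ ∝ e^{±κx} with κ = √(2m(V₀ − E))/ℏ = 1.709.
κa = 3.059, sinh(κa) = 10.63.
Matching ψ, ψ′ at both faces gives T = [1 + V₀² sinh²(κa) / (4E(V₀ − E))]⁻¹ = 1/124.9 = 0.00800.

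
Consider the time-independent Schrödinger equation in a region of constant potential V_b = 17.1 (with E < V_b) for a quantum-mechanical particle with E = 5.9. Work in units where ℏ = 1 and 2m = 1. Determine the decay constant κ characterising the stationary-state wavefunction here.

κ = 3.35

Since E < V_b the TISE in this region is ψ'' = κ²ψ with κ = √(2m(V_b − E))/ℏ.
κ = √(2 × 0.5 × 11.2) = 3.347.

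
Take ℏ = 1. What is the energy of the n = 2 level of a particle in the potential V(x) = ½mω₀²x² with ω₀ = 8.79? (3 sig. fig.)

E = 22.0

The oscillator eigenvalues are E_n = ℏω₀(n + ½), so E_2 = 8.79 × 2.5 = 21.98.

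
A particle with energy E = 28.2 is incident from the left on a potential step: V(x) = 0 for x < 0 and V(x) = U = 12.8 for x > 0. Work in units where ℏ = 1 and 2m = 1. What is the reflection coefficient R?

On each side the TISE gives plane waves with k = √(2m(E − V))/ℏ: k₁ = √(2·½·28.2) = 5.310, k₂ = √(2·½·15.4) = 3.924.
Continuity of ψ and ψ′ at the step yields the reflection amplitude r = (k₁ − k₂)/(k₁ + k₂) = 0.1501; thus R = |r|² = 0.02253, T = 0.9775.

R = 0.0225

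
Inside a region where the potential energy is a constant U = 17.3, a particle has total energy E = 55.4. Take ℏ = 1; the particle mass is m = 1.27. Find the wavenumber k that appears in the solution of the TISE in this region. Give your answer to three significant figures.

k = 9.84

With E > U the solution is oscillatory, ψ ∝ e^{±ikx} with k = √(2m(E − U))/ℏ.
k = √(2 × 1.27 × 38.1) = 9.837.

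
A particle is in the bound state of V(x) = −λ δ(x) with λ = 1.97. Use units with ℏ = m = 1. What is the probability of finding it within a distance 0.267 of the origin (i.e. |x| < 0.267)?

P = 0.651

The normalised bound state is ψ = √κ e^{−κ|x|} with κ = mλ/ℏ² = 1.970.
P(|x| < d) = ∫_{−d}^{d} κ e^{−2κ|x|} dx = 1 − e^{−2κd} = 1 − e^{−1.052} = 0.6508.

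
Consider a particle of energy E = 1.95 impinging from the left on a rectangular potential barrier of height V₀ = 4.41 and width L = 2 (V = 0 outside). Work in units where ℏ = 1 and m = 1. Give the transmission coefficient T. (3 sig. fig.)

T = 0.000553

E < V₀: inside the barrier ψ ∝ e^{±κx} with κ = √(2m(V₀ − E))/ℏ = 2.218.
κL = 4.436, sinh(κL) = 42.22.
The exact tunnelling result is T⁻¹ = 1 + V₀² sinh²(κL) / [4E(V₀ − E)] = 1808, so T = 0.000553.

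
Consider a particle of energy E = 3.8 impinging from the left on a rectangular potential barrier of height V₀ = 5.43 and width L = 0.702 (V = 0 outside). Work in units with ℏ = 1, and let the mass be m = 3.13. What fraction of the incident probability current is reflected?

R = 0.963

Since E < V₀ the interior solution is evanescent with decay constant κ = √(2m(V₀ − E))/ℏ = 3.194.
κL = 2.242, sinh(κL) = 4.655.
Matching ψ, ψ′ at both faces gives T = [1 + V₀² sinh²(κL) / (4E(V₀ − E))]⁻¹ = 1/26.79 = 0.0373.
R = 1 − T = 0.963.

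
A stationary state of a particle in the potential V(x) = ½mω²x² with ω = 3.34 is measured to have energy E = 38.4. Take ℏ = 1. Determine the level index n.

Invert E_n = (n + ½)ℏω: n = E/ℏω − ½ = 10.997, so n = 11.

n = 11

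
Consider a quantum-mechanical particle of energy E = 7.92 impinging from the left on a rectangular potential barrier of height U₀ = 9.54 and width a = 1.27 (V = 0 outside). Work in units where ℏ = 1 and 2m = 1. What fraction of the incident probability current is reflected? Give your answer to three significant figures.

Since E < U₀ the interior solution is evanescent with decay constant κ = √(2m(U₀ − E))/ℏ = 1.273.
κa = 1.616, sinh(κa) = 2.418.
The exact tunnelling result is T⁻¹ = 1 + U₀² sinh²(κa) / [4E(U₀ − E)] = 11.37, so T = 0.0879.
R = 1 − T = 0.912.

R = 0.912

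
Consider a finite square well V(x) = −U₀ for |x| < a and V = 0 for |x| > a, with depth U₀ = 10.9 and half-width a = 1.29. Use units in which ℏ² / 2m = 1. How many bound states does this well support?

N = 3

Define the well-strength parameter z₀ = (a/ℏ)√(2mU₀) = 1.29 × √(2·0.5·10.9) = 4.259.
A new bound state (alternating even/odd) appears each time z₀ passes a multiple of π/2, so N = ⌊2z₀/π⌋ + 1 = ⌊2.711⌋ + 1 = 3.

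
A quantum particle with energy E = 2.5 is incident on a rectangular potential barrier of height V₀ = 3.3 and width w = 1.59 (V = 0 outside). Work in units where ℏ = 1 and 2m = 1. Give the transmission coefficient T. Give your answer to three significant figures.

Since E < V₀ the interior solution is evanescent with decay constant κ = √(2m(V₀ − E))/ℏ = 0.8944.
κw = 1.422, sinh(κw) = 1.952.
The exact tunnelling result is T⁻¹ = 1 + V₀² sinh²(κw) / [4E(V₀ − E)] = 6.189, so T = 0.162.

T = 0.162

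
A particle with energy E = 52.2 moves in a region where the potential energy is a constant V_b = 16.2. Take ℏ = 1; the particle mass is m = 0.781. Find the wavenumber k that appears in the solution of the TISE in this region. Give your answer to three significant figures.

k = 7.50

With E > V_b the solution is oscillatory, ψ ∝ e^{±ikx} with k = √(2m(E − V_b))/ℏ.
k = √(2 × 0.781 × 36) = 7.499.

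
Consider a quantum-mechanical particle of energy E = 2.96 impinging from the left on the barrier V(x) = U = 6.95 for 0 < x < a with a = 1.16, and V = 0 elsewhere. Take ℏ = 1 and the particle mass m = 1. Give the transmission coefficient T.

T = 0.00556

Since E < U the interior solution is evanescent with decay constant κ = √(2m(U − E))/ℏ = 2.825.
κa = 3.277, sinh(κa) = 13.23.
The exact tunnelling result is T⁻¹ = 1 + U² sinh²(κa) / [4E(U − E)] = 179.9, so T = 0.00556.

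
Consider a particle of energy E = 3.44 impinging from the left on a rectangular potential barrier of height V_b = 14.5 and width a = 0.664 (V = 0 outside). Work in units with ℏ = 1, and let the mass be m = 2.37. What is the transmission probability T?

E < V_b: inside the barrier ψ ∝ e^{±κx} with κ = √(2m(V_b − E))/ℏ = 7.240.
κa = 4.808, sinh(κa) = 61.22.
The exact tunnelling result is T⁻¹ = 1 + V_b² sinh²(κa) / [4E(V_b − E)] = 5179, so T = 0.000193.

T = 0.000193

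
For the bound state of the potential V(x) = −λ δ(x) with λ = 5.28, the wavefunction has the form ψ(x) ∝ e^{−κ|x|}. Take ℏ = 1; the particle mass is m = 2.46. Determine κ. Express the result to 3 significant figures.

Integrating the TISE across x = 0 gives the cusp condition ψ'(0⁺) − ψ'(0⁻) = −(2mλ/ℏ²)ψ(0).
With ψ ∝ e^{−κ|x|} this yields −2κ = −2mλ/ℏ², so κ = mλ/ℏ² = 12.99.

κ = 13.0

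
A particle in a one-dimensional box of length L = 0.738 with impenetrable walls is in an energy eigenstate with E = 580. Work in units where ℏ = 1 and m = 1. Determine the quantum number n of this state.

For an infinite well E_n = n²π²ℏ²/(2mL²), so n = (L/πℏ)√(2mE).
n = (0.738/π) × √(2 × 1 × 580) = 8.001 → n = 8.

n = 8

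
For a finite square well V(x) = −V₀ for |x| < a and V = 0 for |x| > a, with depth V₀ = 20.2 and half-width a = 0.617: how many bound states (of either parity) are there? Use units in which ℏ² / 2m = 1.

N = 2

The dimensionless depth is z₀ = a√(2mV₀)/ℏ = 0.617 × √(20.20) = 2.773.
The even/odd transcendental equations gain one root per π/2 in z₀, giving N = 1 + ⌊2z₀/π⌋ = 1 + ⌊1.765⌋ = 2.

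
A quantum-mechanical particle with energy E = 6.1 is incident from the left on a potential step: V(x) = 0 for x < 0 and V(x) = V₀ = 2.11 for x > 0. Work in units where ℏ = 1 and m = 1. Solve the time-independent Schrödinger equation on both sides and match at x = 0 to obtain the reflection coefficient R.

On each side the TISE gives plane waves with k = √(2m(E − V))/ℏ: k₁ = √(2·1·6.1) = 3.493, k₂ = √(2·1·3.99) = 2.825.
Matching ψ and ψ′ at x = 0 gives r = (k₁ − k₂)/(k₁ + k₂), so R = r² = 0.01118 and T = 1 − R = 0.9888.

R = 0.0112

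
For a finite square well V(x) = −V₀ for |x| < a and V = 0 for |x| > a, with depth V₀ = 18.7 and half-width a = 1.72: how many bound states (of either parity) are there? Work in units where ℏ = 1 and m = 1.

Define the well-strength parameter z₀ = (a/ℏ)√(2mV₀) = 1.72 × √(2·1·18.7) = 10.52.
The even/odd transcendental equations gain one root per π/2 in z₀, giving N = 1 + ⌊2z₀/π⌋ = 1 + ⌊6.696⌋ = 7.

N = 7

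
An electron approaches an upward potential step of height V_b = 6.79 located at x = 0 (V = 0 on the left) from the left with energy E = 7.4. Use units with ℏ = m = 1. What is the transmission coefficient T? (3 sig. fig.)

The wavenumbers are k₁ = √(2mE)/ℏ = 3.847 on the left and k₂ = √(2m(E − V_b))/ℏ = 1.105 on the right.
Continuity of ψ and ψ′ at the step yields the reflection amplitude r = (k₁ − k₂)/(k₁ + k₂) = 0.5539; thus R = |r|² = 0.3068, T = 0.6932.

T = 0.693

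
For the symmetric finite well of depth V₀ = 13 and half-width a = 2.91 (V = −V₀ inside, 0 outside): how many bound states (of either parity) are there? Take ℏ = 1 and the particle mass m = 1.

N = 10

Define the well-strength parameter z₀ = (a/ℏ)√(2mV₀) = 2.91 × √(2·1·13) = 14.84.
The even/odd transcendental equations gain one root per π/2 in z₀, giving N = 1 + ⌊2z₀/π⌋ = 1 + ⌊9.446⌋ = 10.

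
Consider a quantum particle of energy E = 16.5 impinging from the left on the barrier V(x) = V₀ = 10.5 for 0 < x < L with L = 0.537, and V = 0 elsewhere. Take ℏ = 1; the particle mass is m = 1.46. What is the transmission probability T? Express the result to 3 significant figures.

T = 0.855

Above the barrier the interior wavenumber is k₂ = √(2m(E − V₀))/ℏ = 4.186, giving phase k₂L = 2.248.
T = [1 + V₀² sin²(k₂L) / (4E(E − V₀))]⁻¹ = 1/1.169 = 0.855.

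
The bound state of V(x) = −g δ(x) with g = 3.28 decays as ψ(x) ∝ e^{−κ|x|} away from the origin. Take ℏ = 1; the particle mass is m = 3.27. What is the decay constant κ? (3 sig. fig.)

Integrating the TISE across x = 0 gives the cusp condition ψ'(0⁺) − ψ'(0⁻) = −(2mg/ℏ²)ψ(0).
With ψ ∝ e^{−κ|x|} this yields −2κ = −2mg/ℏ², so κ = mg/ℏ² = 10.73.

κ = 10.7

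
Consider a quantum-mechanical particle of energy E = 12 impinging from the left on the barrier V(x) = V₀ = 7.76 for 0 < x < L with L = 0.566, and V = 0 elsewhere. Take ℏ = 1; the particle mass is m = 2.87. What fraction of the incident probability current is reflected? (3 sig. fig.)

R = 0.0335

E > V₀: inside the barrier k₂ = √(2m(E − V₀))/ℏ = 4.933, k₂L = 2.792.
Matching at both interfaces gives T⁻¹ = 1 + V₀² sin²(k₂L) / [4E(E − V₀)] = 1.035, hence T = 0.966.
R = 1 − T = 0.0335.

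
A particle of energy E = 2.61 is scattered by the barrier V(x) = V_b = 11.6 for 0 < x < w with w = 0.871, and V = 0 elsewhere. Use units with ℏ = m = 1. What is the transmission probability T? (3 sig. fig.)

E < V_b: inside the barrier ψ ∝ e^{±κx} with κ = √(2m(V_b − E))/ℏ = 4.240.
κw = 3.693, sinh(κw) = 20.08.
The exact tunnelling result is T⁻¹ = 1 + V_b² sinh²(κw) / [4E(V_b − E)] = 578.8, so T = 0.00173.

T = 0.00173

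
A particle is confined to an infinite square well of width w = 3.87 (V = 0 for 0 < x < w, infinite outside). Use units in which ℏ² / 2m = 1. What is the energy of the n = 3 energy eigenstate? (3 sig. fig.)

E = 5.93

The infinite-well eigenfunctions ψ_n = √(2/w) sin(nπx/w) vanish at both walls, giving E_n = n²π²ℏ²/(2mw²).
E_3 = 3² × π² / (2 × 0.5 × 3.87²) = 5.931.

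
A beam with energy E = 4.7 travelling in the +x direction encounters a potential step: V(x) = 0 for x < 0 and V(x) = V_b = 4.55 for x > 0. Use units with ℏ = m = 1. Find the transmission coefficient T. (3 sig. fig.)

The wavenumbers are k₁ = √(2mE)/ℏ = 3.066 on the left and k₂ = √(2m(E − V_b))/ℏ = 0.5477 on the right.
Matching ψ and ψ′ at x = 0 gives r = (k₁ − k₂)/(k₁ + k₂), so R = r² = 0.4856 and T = 1 − R = 0.5144.

T = 0.514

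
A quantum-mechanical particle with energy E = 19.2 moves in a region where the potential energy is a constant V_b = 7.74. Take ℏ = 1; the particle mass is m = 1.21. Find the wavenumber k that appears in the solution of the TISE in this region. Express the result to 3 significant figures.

k = 5.27

With E > V_b the solution is oscillatory, ψ ∝ e^{±ikx} with k = √(2m(E − V_b))/ℏ.
k = √(2 × 1.21 × 11.46) = 5.266.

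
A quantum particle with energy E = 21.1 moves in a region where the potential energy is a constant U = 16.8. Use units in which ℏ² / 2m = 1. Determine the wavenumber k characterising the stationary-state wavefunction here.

k = 2.07

With E > U the solution is oscillatory, ψ ∝ e^{±ikx} with k = √(2m(E − U))/ℏ.
k = √(2 × 0.5 × 4.3) = 2.074.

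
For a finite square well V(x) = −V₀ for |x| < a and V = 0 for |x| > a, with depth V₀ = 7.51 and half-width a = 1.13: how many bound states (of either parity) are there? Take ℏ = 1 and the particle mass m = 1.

Define the well-strength parameter z₀ = (a/ℏ)√(2mV₀) = 1.13 × √(2·1·7.51) = 4.379.
The even/odd transcendental equations gain one root per π/2 in z₀, giving N = 1 + ⌊2z₀/π⌋ = 1 + ⌊2.788⌋ = 3.

N = 3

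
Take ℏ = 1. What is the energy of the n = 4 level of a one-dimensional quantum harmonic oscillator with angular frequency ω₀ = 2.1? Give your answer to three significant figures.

Using E_n = (n + ½)ℏω₀: E_4 = 4.5 × 2.1 = 9.450.

E = 9.45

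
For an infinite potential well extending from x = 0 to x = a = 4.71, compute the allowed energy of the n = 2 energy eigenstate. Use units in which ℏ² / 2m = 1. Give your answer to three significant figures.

E = 1.78

Requiring ψ(0) = ψ(a) = 0 quantises k = nπ/a, hence E_n = ℏ²k²/2m = n²π²ℏ²/(2ma²).
E_2 = 2² × π² / (2 × 0.5 × 4.71²) = 1.780.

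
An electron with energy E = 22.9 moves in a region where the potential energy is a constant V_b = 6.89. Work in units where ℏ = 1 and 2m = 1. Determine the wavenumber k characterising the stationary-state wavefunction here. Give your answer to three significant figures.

With E > V_b the solution is oscillatory, ψ ∝ e^{±ikx} with k = √(2m(E − V_b))/ℏ.
k = √(2 × 0.5 × 16.01) = 4.001.

k = 4.00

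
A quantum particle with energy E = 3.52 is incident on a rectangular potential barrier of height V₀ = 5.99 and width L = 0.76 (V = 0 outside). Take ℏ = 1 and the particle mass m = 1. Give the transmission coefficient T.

Since E < V₀ the interior solution is evanescent with decay constant κ = √(2m(V₀ − E))/ℏ = 2.223.
κL = 1.689, sinh(κL) = 2.615.
The exact tunnelling result is T⁻¹ = 1 + V₀² sinh²(κL) / [4E(V₀ − E)] = 8.056, so T = 0.124.

T = 0.124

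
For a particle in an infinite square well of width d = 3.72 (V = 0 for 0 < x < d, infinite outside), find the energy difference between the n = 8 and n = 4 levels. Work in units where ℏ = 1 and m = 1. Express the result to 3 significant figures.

ΔE = 17.1

E_n = n²π²ℏ²/(2md²), so ΔE = (8² − 4²) π²ℏ²/(2md²).
ΔE = 48 × π² / (2 × 1 × 3.72²) = 17.12.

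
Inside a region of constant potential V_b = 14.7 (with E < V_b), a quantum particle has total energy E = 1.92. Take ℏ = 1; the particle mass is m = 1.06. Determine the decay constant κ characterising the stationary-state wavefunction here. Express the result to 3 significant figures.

κ = 5.21

Since E < V_b the TISE in this region is ψ'' = κ²ψ with κ = √(2m(V_b − E))/ℏ.
κ = √(2 × 1.06 × 12.78) = 5.205.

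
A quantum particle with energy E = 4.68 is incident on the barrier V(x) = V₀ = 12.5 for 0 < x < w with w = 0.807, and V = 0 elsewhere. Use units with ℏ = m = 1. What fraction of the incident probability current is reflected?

R = 0.994

E < V₀: inside the barrier ψ ∝ e^{±κx} with κ = √(2m(V₀ − E))/ℏ = 3.955.
κw = 3.191, sinh(κw) = 12.14.
The exact tunnelling result is T⁻¹ = 1 + V₀² sinh²(κw) / [4E(V₀ − E)] = 158.3, so T = 0.00632.
R = 1 − T = 0.994.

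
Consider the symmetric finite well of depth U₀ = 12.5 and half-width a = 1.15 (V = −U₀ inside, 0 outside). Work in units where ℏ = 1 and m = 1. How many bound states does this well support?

Define the well-strength parameter z₀ = (a/ℏ)√(2mU₀) = 1.15 × √(2·1·12.5) = 5.750.
The even/odd transcendental equations gain one root per π/2 in z₀, giving N = 1 + ⌊2z₀/π⌋ = 1 + ⌊3.661⌋ = 4.

N = 4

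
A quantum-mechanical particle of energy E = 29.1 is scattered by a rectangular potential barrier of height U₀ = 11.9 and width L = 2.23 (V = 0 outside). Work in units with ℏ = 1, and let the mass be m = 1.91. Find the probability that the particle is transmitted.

T = 0.967

E > U₀: inside the barrier k₂ = √(2m(E − U₀))/ℏ = 8.106, k₂L = 18.08.
Matching at both interfaces gives T⁻¹ = 1 + U₀² sin²(k₂L) / [4E(E − U₀)] = 1.035, hence T = 0.967.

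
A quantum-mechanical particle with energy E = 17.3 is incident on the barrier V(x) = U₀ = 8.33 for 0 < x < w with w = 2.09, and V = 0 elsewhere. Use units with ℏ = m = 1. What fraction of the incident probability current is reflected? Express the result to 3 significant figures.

E > U₀: inside the barrier k₂ = √(2m(E − U₀))/ℏ = 4.236, k₂w = 8.852.
T = [1 + U₀² sin²(k₂w) / (4E(E − U₀))]⁻¹ = 1/1.033 = 0.968.
R = 1 − T = 0.0318.

R = 0.0318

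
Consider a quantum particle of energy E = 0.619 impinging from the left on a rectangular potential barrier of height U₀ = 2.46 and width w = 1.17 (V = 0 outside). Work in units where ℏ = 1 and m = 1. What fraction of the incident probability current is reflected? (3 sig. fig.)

R = 0.967

E < U₀: inside the barrier ψ ∝ e^{±κx} with κ = √(2m(U₀ − E))/ℏ = 1.919.
κw = 2.245, sinh(κw) = 4.668.
Matching ψ, ψ′ at both faces gives T = [1 + U₀² sinh²(κw) / (4E(U₀ − E))]⁻¹ = 1/29.92 = 0.0334.
R = 1 − T = 0.967.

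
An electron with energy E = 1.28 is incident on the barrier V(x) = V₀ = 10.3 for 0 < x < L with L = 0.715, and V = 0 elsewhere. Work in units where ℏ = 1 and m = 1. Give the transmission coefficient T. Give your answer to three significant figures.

T = 0.00401

E < V₀: inside the barrier ψ ∝ e^{±κx} with κ = √(2m(V₀ − E))/ℏ = 4.247.
κL = 3.037, sinh(κL) = 10.40.
The exact tunnelling result is T⁻¹ = 1 + V₀² sinh²(κL) / [4E(V₀ − E)] = 249.3, so T = 0.00401.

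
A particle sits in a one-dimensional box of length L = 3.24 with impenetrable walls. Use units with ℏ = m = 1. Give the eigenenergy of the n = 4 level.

E = 7.52

The infinite-well eigenfunctions ψ_n = √(2/L) sin(nπx/L) vanish at both walls, giving E_n = n²π²ℏ²/(2mL²).
E_4 = 4² × π² / (2 × 1 × 3.24²) = 7.521.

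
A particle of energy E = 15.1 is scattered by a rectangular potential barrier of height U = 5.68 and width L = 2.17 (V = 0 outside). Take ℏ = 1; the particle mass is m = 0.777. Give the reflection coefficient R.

R = 0.0440

E > U: inside the barrier k₂ = √(2m(E − U))/ℏ = 3.826, k₂L = 8.303.
Matching at both interfaces gives T⁻¹ = 1 + U² sin²(k₂L) / [4E(E − U)] = 1.046, hence T = 0.956.
R = 1 − T = 0.0440.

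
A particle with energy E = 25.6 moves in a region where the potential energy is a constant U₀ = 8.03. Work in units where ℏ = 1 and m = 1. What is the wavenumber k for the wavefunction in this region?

With E > U₀ the solution is oscillatory, ψ ∝ e^{±ikx} with k = √(2m(E − U₀))/ℏ.
k = √(2 × 1 × 17.57) = 5.928.

k = 5.93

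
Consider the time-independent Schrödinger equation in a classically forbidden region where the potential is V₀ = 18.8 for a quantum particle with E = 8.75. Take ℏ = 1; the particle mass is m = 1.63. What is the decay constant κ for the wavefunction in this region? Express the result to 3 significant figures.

Since E < V₀ the TISE in this region is ψ'' = κ²ψ with κ = √(2m(V₀ − E))/ℏ.
κ = √(2 × 1.63 × 10.05) = 5.724.

κ = 5.72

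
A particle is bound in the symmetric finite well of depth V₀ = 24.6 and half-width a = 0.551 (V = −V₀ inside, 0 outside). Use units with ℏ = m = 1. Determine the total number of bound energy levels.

N = 3

The dimensionless depth is z₀ = a√(2mV₀)/ℏ = 0.551 × √(49.20) = 3.865.
The even/odd transcendental equations gain one root per π/2 in z₀, giving N = 1 + ⌊2z₀/π⌋ = 1 + ⌊2.460⌋ = 3.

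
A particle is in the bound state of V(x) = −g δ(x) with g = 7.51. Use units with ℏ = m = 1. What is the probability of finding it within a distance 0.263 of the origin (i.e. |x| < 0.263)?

P = 0.981

The normalised bound state is ψ = √κ e^{−κ|x|} with κ = mg/ℏ² = 7.510.
P(|x| < d) = ∫_{−d}^{d} κ e^{−2κ|x|} dx = 1 − e^{−2κd} = 1 − e^{−3.950} = 0.9808.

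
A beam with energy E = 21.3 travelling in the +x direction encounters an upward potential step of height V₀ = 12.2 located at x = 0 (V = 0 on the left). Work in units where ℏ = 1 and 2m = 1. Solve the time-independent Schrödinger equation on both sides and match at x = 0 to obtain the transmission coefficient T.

T = 0.956

On each side the TISE gives plane waves with k = √(2m(E − V))/ℏ: k₁ = √(2·½·21.3) = 4.615, k₂ = √(2·½·9.1) = 3.017.
Matching ψ and ψ′ at x = 0 gives r = (k₁ − k₂)/(k₁ + k₂), so R = r² = 0.04387 and T = 1 − R = 0.9561.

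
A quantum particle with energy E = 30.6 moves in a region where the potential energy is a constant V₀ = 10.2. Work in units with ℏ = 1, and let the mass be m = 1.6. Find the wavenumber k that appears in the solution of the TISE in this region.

With E > V₀ the solution is oscillatory, ψ ∝ e^{±ikx} with k = √(2m(E − V₀))/ℏ.
k = √(2 × 1.6 × 20.4) = 8.080.

k = 8.08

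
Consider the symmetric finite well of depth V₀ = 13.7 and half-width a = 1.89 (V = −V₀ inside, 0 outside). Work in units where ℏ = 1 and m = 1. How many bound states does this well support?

The dimensionless depth is z₀ = a√(2mV₀)/ℏ = 1.89 × √(27.40) = 9.893.
A new bound state (alternating even/odd) appears each time z₀ passes a multiple of π/2, so N = ⌊2z₀/π⌋ + 1 = ⌊6.298⌋ + 1 = 7.

N = 7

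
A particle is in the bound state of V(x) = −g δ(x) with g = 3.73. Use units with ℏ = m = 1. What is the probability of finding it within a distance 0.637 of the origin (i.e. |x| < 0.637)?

The normalised bound state is ψ = √κ e^{−κ|x|} with κ = mg/ℏ² = 3.730.
P(|x| < d) = ∫_{−d}^{d} κ e^{−2κ|x|} dx = 1 − e^{−2κd} = 1 − e^{−4.752} = 0.9914.

P = 0.991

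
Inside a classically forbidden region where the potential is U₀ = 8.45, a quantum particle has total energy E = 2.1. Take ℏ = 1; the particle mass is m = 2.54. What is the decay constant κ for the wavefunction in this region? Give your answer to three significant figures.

κ = 5.68

Since E < U₀ the TISE in this region is ψ'' = κ²ψ with κ = √(2m(U₀ − E))/ℏ.
κ = √(2 × 2.54 × 6.35) = 5.680.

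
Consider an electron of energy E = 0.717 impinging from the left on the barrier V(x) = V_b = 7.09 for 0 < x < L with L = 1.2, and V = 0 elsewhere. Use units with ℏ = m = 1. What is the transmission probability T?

T = 0.000276

E < V_b: inside the barrier ψ ∝ e^{±κx} with κ = √(2m(V_b − E))/ℏ = 3.570.
κL = 4.284, sinh(κL) = 36.26.
The exact tunnelling result is T⁻¹ = 1 + V_b² sinh²(κL) / [4E(V_b − E)] = 3618, so T = 0.000276.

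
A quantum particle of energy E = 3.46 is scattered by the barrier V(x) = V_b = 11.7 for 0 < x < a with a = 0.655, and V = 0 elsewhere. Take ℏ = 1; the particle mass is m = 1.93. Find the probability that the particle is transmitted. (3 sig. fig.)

T = 0.00206

Since E < V_b the interior solution is evanescent with decay constant κ = √(2m(V_b − E))/ℏ = 5.640.
κa = 3.694, sinh(κa) = 20.09.
The exact tunnelling result is T⁻¹ = 1 + V_b² sinh²(κa) / [4E(V_b − E)] = 485.5, so T = 0.00206.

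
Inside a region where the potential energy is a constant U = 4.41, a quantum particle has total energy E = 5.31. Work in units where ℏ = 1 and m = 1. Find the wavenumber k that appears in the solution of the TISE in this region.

k = 1.34

With E > U the solution is oscillatory, ψ ∝ e^{±ikx} with k = √(2m(E − U))/ℏ.
k = √(2 × 1 × 0.9) = 1.342.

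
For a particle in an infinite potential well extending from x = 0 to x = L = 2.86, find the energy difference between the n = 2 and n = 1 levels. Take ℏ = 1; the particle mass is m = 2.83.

E_n = n²π²ℏ²/(2mL²), so ΔE = (2² − 1²) π²ℏ²/(2mL²).
ΔE = 3 × π² / (2 × 2.83 × 2.86²) = 0.6395.

ΔE = 0.640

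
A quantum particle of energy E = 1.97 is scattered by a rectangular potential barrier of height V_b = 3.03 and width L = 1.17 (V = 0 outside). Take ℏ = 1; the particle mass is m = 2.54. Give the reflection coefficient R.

E < V_b: inside the barrier ψ ∝ e^{±κx} with κ = √(2m(V_b − E))/ℏ = 2.321.
κL = 2.715, sinh(κL) = 7.519.
The exact tunnelling result is T⁻¹ = 1 + V_b² sinh²(κL) / [4E(V_b − E)] = 63.14, so T = 0.0158.
R = 1 − T = 0.984.

R = 0.984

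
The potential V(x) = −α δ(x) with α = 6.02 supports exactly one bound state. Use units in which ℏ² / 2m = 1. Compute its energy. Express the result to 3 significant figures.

The bound state is ψ(x) = √κ e^{−κ|x|}. The derivative jump ψ'(0⁺) − ψ'(0⁻) = −(2mα/ℏ²)ψ(0) fixes κ = mα/ℏ² = 3.010.
Then E = −ℏ²κ²/(2m) = −mα²/(2ℏ²) = -9.060.

E = -9.06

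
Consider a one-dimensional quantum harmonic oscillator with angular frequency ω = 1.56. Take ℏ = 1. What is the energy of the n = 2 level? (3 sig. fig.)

The oscillator eigenvalues are E_n = ℏω(n + ½), so E_2 = 1.56 × 2.5 = 3.900.

E = 3.90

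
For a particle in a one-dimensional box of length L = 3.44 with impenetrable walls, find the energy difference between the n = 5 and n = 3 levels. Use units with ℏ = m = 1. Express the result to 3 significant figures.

E_n = n²π²ℏ²/(2mL²), so ΔE = (5² − 3²) π²ℏ²/(2mL²).
ΔE = 16 × π² / (2 × 1 × 3.44²) = 6.672.

ΔE = 6.67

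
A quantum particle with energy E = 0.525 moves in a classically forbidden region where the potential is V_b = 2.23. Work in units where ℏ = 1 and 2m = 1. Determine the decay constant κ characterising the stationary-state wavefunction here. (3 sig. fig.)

κ = 1.31

Since E < V_b the TISE in this region is ψ'' = κ²ψ with κ = √(2m(V_b − E))/ℏ.
κ = √(2 × 0.5 × 1.705) = 1.306.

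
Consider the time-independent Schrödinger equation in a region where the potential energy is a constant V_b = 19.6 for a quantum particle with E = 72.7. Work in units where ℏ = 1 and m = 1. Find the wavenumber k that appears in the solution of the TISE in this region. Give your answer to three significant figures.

k = 10.3

With E > V_b the solution is oscillatory, ψ ∝ e^{±ikx} with k = √(2m(E − V_b))/ℏ.
k = √(2 × 1 × 53.1) = 10.31.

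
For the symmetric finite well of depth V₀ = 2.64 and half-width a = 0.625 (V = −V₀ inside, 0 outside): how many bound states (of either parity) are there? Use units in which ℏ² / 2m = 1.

N = 1

Define the well-strength parameter z₀ = (a/ℏ)√(2mV₀) = 0.625 × √(2·0.5·2.64) = 1.016.
The even/odd transcendental equations gain one root per π/2 in z₀, giving N = 1 + ⌊2z₀/π⌋ = 1 + ⌊0.6465⌋ = 1.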